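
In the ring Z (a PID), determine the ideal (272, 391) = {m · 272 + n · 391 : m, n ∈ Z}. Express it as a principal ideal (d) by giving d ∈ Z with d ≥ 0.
(272, 391) = (17); d = 17

In the PID Z, (a, b) is generated by gcd(a, b). Compute gcd(391, 272) with the extended Euclidean algorithm, tracking rows (r, s, t) with s·391 + t·272 = r:
  row A: (391, 1, 0)   [1·391 + 0·272 = 391]
  row B: (272, 0, 1)   [0·391 + 1·272 = 272]
  391 = 1·272 + 119   → row C = row A − 1·row B = (119, 1, −1)   [check: 1·391 − 1·272 = 119]
  272 = 2·119 + 34   → row D = row B − 2·row C = (34, −2, 3)   [check: −2·391 + 3·272 = 34]
  119 = 3·34 + 17   → row E = row C − 3·row D = (17, 7, −10)   [check: 7·391 − 10·272 = 17]
  34 = 2·17 + 0   → remainder 0, stop. gcd = 17 (last nonzero row E).
So gcd(272, 391) = 17, with Bézout identity 7·391 − 10·272 = 17. Containment (⊇): the Bézout identity exhibits 17 as an element of (272, 391), giving (17) ⊆ (272, 391). Containment (⊆): since 17 | 272 and 17 | 391 (272 = 17·16, 391 = 17·23), every Z-linear combination of 272 and 391 is divisible by 17, so (272, 391) ⊆ (17). Therefore (272, 391) = (17), d = 17.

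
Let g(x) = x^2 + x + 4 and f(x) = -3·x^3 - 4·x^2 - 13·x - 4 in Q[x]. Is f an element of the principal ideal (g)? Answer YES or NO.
In Q[x] the ideal (g) consists of all multiples of g, so f ∈ (g) iff g | f, i.e. iff the remainder of f on division by g is 0. Divide f by g (g is monic, so eliminate the leading term of the running remainder at each step):
  leading term -3·x^3: subtract (-3·x)·g(x) = -3·x^3 - 3·x^2 - 12·x, leaving -x^2 - x - 4
  leading term -x^2: subtract (-1)·g(x) = -x^2 - x - 4, leaving 0
The remainder is 0, so f(x) = g(x) · h(x) with h(x) = -3·x - 1. Hence g | f, i.e. f ∈ (g).

Final answer: YES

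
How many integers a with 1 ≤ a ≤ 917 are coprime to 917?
The number of a ∈ {1, ..., 917} with gcd(a, 917) = 1 is by definition Euler's totient φ(917). φ is multiplicative, with φ(p^e) = p^e − p^(e−1). Factorise 917 = 7 · 131. Then
  φ(917) = (7 − 1) · (131 − 1) = 6 · 130 = 780.
So there are 780 such integers.

Final answer: 780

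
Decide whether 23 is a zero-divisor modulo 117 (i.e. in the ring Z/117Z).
gcd(23, 117) = 1, so 23 is a unit in Z/117Z (it has a multiplicative inverse). A unit cannot be a zero-divisor: if 23·b ≡ 0 then multiplying both sides by 23^(−1) gives b ≡ 0. So 23 is not a zero-divisor.

Final answer: NO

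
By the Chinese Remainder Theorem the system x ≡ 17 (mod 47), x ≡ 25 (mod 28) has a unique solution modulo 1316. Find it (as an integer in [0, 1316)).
The moduli 47, 28 are pairwise coprime, so by the CRT there is a unique solution mod 47·28 = 1316.
Solve by successive substitution. Start with x ≡ 17 (mod 47).
  Combine with x ≡ 25 (mod 28): write x = 17 + 47·t and require 17 + 47·t ≡ 25 (mod 28), i.e. 47·t ≡ 25 − 17 ≡ 8 (mod 28). Since 47^(−1) ≡ 3 (mod 28) (47 ≡ 19 (mod 28)), t ≡ 3·8 ≡ 24 (mod 28). So x ≡ 17 + 47·24 = 1145 (mod 1316).
Unique solution in [0, 1316): x = 1145.

Final answer: x ≡ 1145 (mod 1316); the representative in [0, 1316) is 1145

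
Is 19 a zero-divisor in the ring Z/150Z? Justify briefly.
gcd(19, 150) = 1, so 19 is a unit in Z/150Z (it has a multiplicative inverse). A unit cannot be a zero-divisor: if 19·b ≡ 0 then multiplying both sides by 19^(−1) gives b ≡ 0. So 19 is not a zero-divisor.

Final answer: NO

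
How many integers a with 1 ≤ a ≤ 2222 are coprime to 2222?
The number of a ∈ {1, ..., 2222} with gcd(a, 2222) = 1 is by definition Euler's totient φ(2222). φ is multiplicative, with φ(p^e) = p^e − p^(e−1). Factorise 2222 = 2 · 11 · 101. Then
  φ(2222) = (2 − 1) · (11 − 1) · (101 − 1) = 1 · 10 · 100 = 1000.
So there are 1000 such integers.

Final answer: 1000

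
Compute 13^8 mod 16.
Use repeated squaring. Binary(8) = 1000. Walk through the bits of the exponent 8 left-to-right: at each bit after the leading one, square the running value, then multiply by 13 if the bit is 1 (always reducing mod 16):
  bit 1 = 1 (leading): start with 13.
  bit 2 = 0: square 13^2 = 169 ≡ 9 (mod 16).
  bit 3 = 0: square 9^2 = 81 ≡ 1 (mod 16).
  bit 4 = 0: square 1^2 = 1 (mod 16).
Final value: 13^8 ≡ 1 (mod 16).

Final answer: 1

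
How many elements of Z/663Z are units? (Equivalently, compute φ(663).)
Z/663Z has φ(663) = 384 units

An element a ∈ Z/663Z is a unit iff gcd(a, 663) = 1, so the number of units is φ(663). φ is multiplicative, with φ(p^e) = p^e − p^(e−1). Factorise 663 = 3 · 13 · 17. Then
  φ(663) = (3 − 1) · (13 − 1) · (17 − 1) = 2 · 12 · 16 = 384.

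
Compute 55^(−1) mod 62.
55^(−1) ≡ 53 (mod 62)

Apply the extended Euclidean algorithm to (62, 55), tracking rows (r, s, t) with s·62 + t·55 = r. Each division r_prev = q·r_cur + r_new produces the new row as (previous row) − q·(current row):
  row A: (62, 1, 0)   [1·62 + 0·55 = 62]
  row B: (55, 0, 1)   [0·62 + 1·55 = 55]
  62 = 1·55 + 7   → row C = row A − 1·row B = (7, 1, −1)   [check: 1·62 − 1·55 = 7]
  55 = 7·7 + 6   → row D = row B − 7·row C = (6, −7, 8)   [check: −7·62 + 8·55 = 6]
  7 = 1·6 + 1   → row E = row C − 1·row D = (1, 8, −9)   [check: 8·62 − 9·55 = 1]
  6 = 6·1 + 0   → remainder 0, stop. gcd = 1 (last nonzero row E).
The gcd is 1, so 55 is invertible mod 62. The last nonzero row gives 8·62 − 9·55 = 1, so t = −9. So 55^(−1) ≡ −9 ≡ 53 (mod 62). Verify: 55 · 53 = 2915 ≡ 1 (mod 62). ✓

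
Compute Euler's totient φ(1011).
φ(1011) = 672

φ is multiplicative, with φ(p^e) = p^e − p^(e−1). Factorise 1011 = 3 · 337. Then
  φ(1011) = (3 − 1) · (337 − 1) = 2 · 336 = 672.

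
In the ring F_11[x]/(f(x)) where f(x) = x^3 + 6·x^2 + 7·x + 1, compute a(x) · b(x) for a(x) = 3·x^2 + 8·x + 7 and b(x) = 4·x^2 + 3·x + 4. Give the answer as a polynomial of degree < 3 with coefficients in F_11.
Multiply as integer polynomials: a · b = 12·x^4 + 41·x^3 + 64·x^2 + 53·x + 28. Reducing coefficients mod 11: a · b ≡ x^4 + 8·x^3 + 9·x^2 + 9·x + 6. Now divide by f(x) = x^3 + 6·x^2 + 7·x + 1 in F_11[x], eliminating the leading term at each step:
  leading term x^4: subtract (x)·f(x) = x^4 + 6·x^3 + 7·x^2 + x, leaving 2·x^3 + 2·x^2 + 8·x + 6 (coefficients mod 11)
  leading term 2·x^3: subtract (2)·f(x) = 2·x^3 + x^2 + 3·x + 2, leaving x^2 + 5·x + 4 (coefficients mod 11)
The degree is now < 3, so this is the remainder. Hence a · b ≡ x^2 + 5·x + 4 in F_11[x]/(f).

Final answer: a · b ≡ x^2 + 5·x + 4 (mod f(x))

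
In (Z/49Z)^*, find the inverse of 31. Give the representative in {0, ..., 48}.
Apply the extended Euclidean algorithm to (49, 31), tracking rows (r, s, t) with s·49 + t·31 = r. Each division r_prev = q·r_cur + r_new produces the new row as (previous row) − q·(current row):
  row A: (49, 1, 0)   [1·49 + 0·31 = 49]
  row B: (31, 0, 1)   [0·49 + 1·31 = 31]
  49 = 1·31 + 18   → row C = row A − 1·row B = (18, 1, −1)   [check: 1·49 − 1·31 = 18]
  31 = 1·18 + 13   → row D = row B − 1·row C = (13, −1, 2)   [check: −1·49 + 2·31 = 13]
  18 = 1·13 + 5   → row E = row C − 1·row D = (5, 2, −3)   [check: 2·49 − 3·31 = 5]
  13 = 2·5 + 3   → row F = row D − 2·row E = (3, −5, 8)   [check: −5·49 + 8·31 = 3]
  5 = 1·3 + 2   → row G = row E − 1·row F = (2, 7, −11)   [check: 7·49 − 11·31 = 2]
  3 = 1·2 + 1   → row H = row F − 1·row G = (1, −12, 19)   [check: −12·49 + 19·31 = 1]
  2 = 2·1 + 0   → remainder 0, stop. gcd = 1 (last nonzero row H).
The gcd is 1, so 31 is invertible mod 49. The last nonzero row gives −12·49 + 19·31 = 1, so t = 19. So 31^(−1) ≡ 19 (mod 49). Verify: 31 · 19 = 589 ≡ 1 (mod 49). ✓

Final answer: 31^(−1) ≡ 19 (mod 49)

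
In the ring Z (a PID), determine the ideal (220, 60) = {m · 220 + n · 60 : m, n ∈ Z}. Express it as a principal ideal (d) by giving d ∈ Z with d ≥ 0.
(220, 60) = (20); d = 20

In the PID Z, (a, b) is generated by gcd(a, b). Compute gcd(220, 60) with the extended Euclidean algorithm, tracking rows (r, s, t) with s·220 + t·60 = r:
  row A: (220, 1, 0)   [1·220 + 0·60 = 220]
  row B: (60, 0, 1)   [0·220 + 1·60 = 60]
  220 = 3·60 + 40   → row C = row A − 3·row B = (40, 1, −3)   [check: 1·220 − 3·60 = 40]
  60 = 1·40 + 20   → row D = row B − 1·row C = (20, −1, 4)   [check: −1·220 + 4·60 = 20]
  40 = 2·20 + 0   → remainder 0, stop. gcd = 20 (last nonzero row D).
So gcd(220, 60) = 20, with Bézout identity −1·220 + 4·60 = 20. Containment (⊇): the Bézout identity exhibits 20 as an element of (220, 60), giving (20) ⊆ (220, 60). Containment (⊆): since 20 | 220 and 20 | 60 (220 = 20·11, 60 = 20·3), every Z-linear combination of 220 and 60 is divisible by 20, so (220, 60) ⊆ (20). Therefore (220, 60) = (20), d = 20.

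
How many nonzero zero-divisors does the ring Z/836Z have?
In Z/836Z each nonzero element is either a unit (gcd with 836 is 1) or a zero-divisor (gcd > 1). The number of units is φ(836): factorise 836 = 2^2 · 11 · 19, so φ(836) = (2^2 − 2^1) · (11 − 1) · (19 − 1) = 2 · 10 · 18 = 360. The nonzero elements number 836 − 1 = 835. Hence the nonzero zero-divisors number 835 − 360 = 475.

Final answer: Z/836Z has 475 nonzero zero-divisors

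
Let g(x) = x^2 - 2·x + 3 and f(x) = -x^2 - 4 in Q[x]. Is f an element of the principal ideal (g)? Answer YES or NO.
NO

In Q[x] the ideal (g) consists of all multiples of g, so f ∈ (g) iff g | f, i.e. iff the remainder of f on division by g is 0. Divide f by g (g is monic, so eliminate the leading term of the running remainder at each step):
  leading term -x^2: subtract (-1)·g(x) = -x^2 + 2·x - 3, leaving -2·x - 1
The remainder r(x) = -2·x - 1 ≠ 0 (and deg r < deg g), so g ∤ f, i.e. f ∉ (g).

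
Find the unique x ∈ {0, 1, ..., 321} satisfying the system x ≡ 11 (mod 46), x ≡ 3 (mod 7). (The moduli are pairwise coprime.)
x ≡ 241 (mod 322); the representative in [0, 322) is 241

The moduli 46, 7 are pairwise coprime, so by the CRT there is a unique solution mod 46·7 = 322.
Solve by successive substitution. Start with x ≡ 11 (mod 46).
  Combine with x ≡ 3 (mod 7): write x = 11 + 46·t and require 11 + 46·t ≡ 3 (mod 7), i.e. 46·t ≡ 3 − 11 ≡ 6 (mod 7). Since 46^(−1) ≡ 2 (mod 7) (46 ≡ 4 (mod 7)), t ≡ 2·6 ≡ 5 (mod 7). So x ≡ 11 + 46·5 = 241 (mod 322).
Unique solution in [0, 322): x = 241.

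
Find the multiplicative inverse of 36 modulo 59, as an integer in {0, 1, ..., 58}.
36^(−1) ≡ 41 (mod 59)

Apply the extended Euclidean algorithm to (59, 36), tracking rows (r, s, t) with s·59 + t·36 = r. Each division r_prev = q·r_cur + r_new produces the new row as (previous row) − q·(current row):
  row A: (59, 1, 0)   [1·59 + 0·36 = 59]
  row B: (36, 0, 1)   [0·59 + 1·36 = 36]
  59 = 1·36 + 23   → row C = row A − 1·row B = (23, 1, −1)   [check: 1·59 − 1·36 = 23]
  36 = 1·23 + 13   → row D = row B − 1·row C = (13, −1, 2)   [check: −1·59 + 2·36 = 13]
  23 = 1·13 + 10   → row E = row C − 1·row D = (10, 2, −3)   [check: 2·59 − 3·36 = 10]
  13 = 1·10 + 3   → row F = row D − 1·row E = (3, −3, 5)   [check: −3·59 + 5·36 = 3]
  10 = 3·3 + 1   → row G = row E − 3·row F = (1, 11, −18)   [check: 11·59 − 18·36 = 1]
  3 = 3·1 + 0   → remainder 0, stop. gcd = 1 (last nonzero row G).
The gcd is 1, so 36 is invertible mod 59. The last nonzero row gives 11·59 − 18·36 = 1, so t = −18. So 36^(−1) ≡ −18 ≡ 41 (mod 59). Verify: 36 · 41 = 1476 ≡ 1 (mod 59). ✓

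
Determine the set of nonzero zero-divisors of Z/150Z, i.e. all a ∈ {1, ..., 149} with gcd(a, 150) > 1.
An element a ∈ Z/150Z (with a ≠ 0) is a zero-divisor iff gcd(a, 150) > 1 (because a is a unit precisely when gcd(a, n) = 1, and in Z/nZ every nonzero, non-unit element is a zero-divisor). Scan a = 1, ..., 149 and keep those with gcd(a, 150) > 1:
  gcd(2, 150) = 2, gcd(3, 150) = 3, gcd(4, 150) = 2, gcd(5, 150) = 5, gcd(6, 150) = 6, gcd(8, 150) = 2, gcd(9, 150) = 3, gcd(10, 150) = 10, gcd(12, 150) = 6, gcd(14, 150) = 2, gcd(15, 150) = 15, gcd(16, 150) = 2, gcd(18, 150) = 6, gcd(20, 150) = 10, gcd(21, 150) = 3, gcd(22, 150) = 2, gcd(24, 150) = 6, gcd(25, 150) = 25, gcd(26, 150) = 2, gcd(27, 150) = 3, gcd(28, 150) = 2, gcd(30, 150) = 30, gcd(32, 150) = 2, gcd(33, 150) = 3, gcd(34, 150) = 2, gcd(35, 150) = 5, gcd(36, 150) = 6, gcd(38, 150) = 2, gcd(39, 150) = 3, gcd(40, 150) = 10, gcd(42, 150) = 6, gcd(44, 150) = 2, gcd(45, 150) = 15, gcd(46, 150) = 2, gcd(48, 150) = 6, gcd(50, 150) = 50, gcd(51, 150) = 3, gcd(52, 150) = 2, gcd(54, 150) = 6, gcd(55, 150) = 5, gcd(56, 150) = 2, gcd(57, 150) = 3, gcd(58, 150) = 2, gcd(60, 150) = 30, gcd(62, 150) = 2, gcd(63, 150) = 3, gcd(64, 150) = 2, gcd(65, 150) = 5, gcd(66, 150) = 6, gcd(68, 150) = 2, gcd(69, 150) = 3, gcd(70, 150) = 10, gcd(72, 150) = 6, gcd(74, 150) = 2, gcd(75, 150) = 75, gcd(76, 150) = 2, gcd(78, 150) = 6, gcd(80, 150) = 10, gcd(81, 150) = 3, gcd(82, 150) = 2, gcd(84, 150) = 6, gcd(85, 150) = 5, gcd(86, 150) = 2, gcd(87, 150) = 3, gcd(88, 150) = 2, gcd(90, 150) = 30, gcd(92, 150) = 2, gcd(93, 150) = 3, gcd(94, 150) = 2, gcd(95, 150) = 5, gcd(96, 150) = 6, gcd(98, 150) = 2, gcd(99, 150) = 3, gcd(100, 150) = 50, gcd(102, 150) = 6, gcd(104, 150) = 2, gcd(105, 150) = 15, gcd(106, 150) = 2, gcd(108, 150) = 6, gcd(110, 150) = 10, gcd(111, 150) = 3, gcd(112, 150) = 2, gcd(114, 150) = 6, gcd(115, 150) = 5, gcd(116, 150) = 2, gcd(117, 150) = 3, gcd(118, 150) = 2, gcd(120, 150) = 30, gcd(122, 150) = 2, gcd(123, 150) = 3, gcd(124, 150) = 2, gcd(125, 150) = 25, gcd(126, 150) = 6, gcd(128, 150) = 2, gcd(129, 150) = 3, gcd(130, 150) = 10, gcd(132, 150) = 6, gcd(134, 150) = 2, gcd(135, 150) = 15, gcd(136, 150) = 2, gcd(138, 150) = 6, gcd(140, 150) = 10, gcd(141, 150) = 3, gcd(142, 150) = 2, gcd(144, 150) = 6, gcd(145, 150) = 5, gcd(146, 150) = 2, gcd(147, 150) = 3, gcd(148, 150) = 2.
All other a ∈ {1, ..., 149} have gcd(a, 150) = 1 and are units. So the nonzero zero-divisors are exactly the 109 values of a appearing in this scan.

Final answer: nonzero zero-divisors of Z/150Z = {2, 3, 4, 5, 6, 8, 9, 10, 12, 14, 15, 16, 18, 20, 21, 22, 24, 25, 26, 27, 28, 30, 32, 33, 34, 35, 36, 38, 39, 40, 42, 44, 45, 46, 48, 50, 51, 52, 54, 55, 56, 57, 58, 60, 62, 63, 64, 65, 66, 68, 69, 70, 72, 74, 75, 76, 78, 80, 81, 82, 84, 85, 86, 87, 88, 90, 92, 93, 94, 95, 96, 98, 99, 100, 102, 104, 105, 106, 108, 110, 111, 112, 114, 115, 116, 117, 118, 120, 122, 123, 124, 125, 126, 128, 129, 130, 132, 134, 135, 136, 138, 140, 141, 142, 144, 145, 146, 147, 148}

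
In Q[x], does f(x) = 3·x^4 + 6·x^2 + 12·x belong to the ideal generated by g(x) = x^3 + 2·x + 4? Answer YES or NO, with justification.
In Q[x] the ideal (g) consists of all multiples of g, so f ∈ (g) iff g | f, i.e. iff the remainder of f on division by g is 0. Divide f by g (g is monic, so eliminate the leading term of the running remainder at each step):
  leading term 3·x^4: subtract (3·x)·g(x) = 3·x^4 + 6·x^2 + 12·x, leaving 0
The remainder is 0, so f(x) = g(x) · h(x) with h(x) = 3·x. Hence g | f, i.e. f ∈ (g).

Final answer: YES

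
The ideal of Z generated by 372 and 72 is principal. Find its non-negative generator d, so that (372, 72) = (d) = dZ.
(372, 72) = (12); d = 12

In the PID Z, (a, b) is generated by gcd(a, b). Compute gcd(372, 72) with the extended Euclidean algorithm, tracking rows (r, s, t) with s·372 + t·72 = r:
  row A: (372, 1, 0)   [1·372 + 0·72 = 372]
  row B: (72, 0, 1)   [0·372 + 1·72 = 72]
  372 = 5·72 + 12   → row C = row A − 5·row B = (12, 1, −5)   [check: 1·372 − 5·72 = 12]
  72 = 6·12 + 0   → remainder 0, stop. gcd = 12 (last nonzero row C).
So gcd(372, 72) = 12, with Bézout identity 1·372 − 5·72 = 12. Containment (⊇): the Bézout identity exhibits 12 as an element of (372, 72), giving (12) ⊆ (372, 72). Containment (⊆): since 12 | 372 and 12 | 72 (372 = 12·31, 72 = 12·6), every Z-linear combination of 372 and 72 is divisible by 12, so (372, 72) ⊆ (12). Therefore (372, 72) = (12), d = 12.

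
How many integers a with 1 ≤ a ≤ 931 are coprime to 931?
756

The number of a ∈ {1, ..., 931} with gcd(a, 931) = 1 is by definition Euler's totient φ(931). φ is multiplicative, with φ(p^e) = p^e − p^(e−1). Factorise 931 = 7^2 · 19. Then
  φ(931) = (7^2 − 7^1) · (19 − 1) = 42 · 18 = 756.
So there are 756 such integers.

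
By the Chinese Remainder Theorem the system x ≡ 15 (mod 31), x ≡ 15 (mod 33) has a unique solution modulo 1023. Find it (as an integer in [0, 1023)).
The moduli 31, 33 are pairwise coprime, so by the CRT there is a unique solution mod 31·33 = 1023.
Solve by successive substitution. Start with x ≡ 15 (mod 31).
  Combine with x ≡ 15 (mod 33): write x = 15 + 31·t and require 15 + 31·t ≡ 15 (mod 33), i.e. 31·t ≡ 15 − 15 ≡ 0 (mod 33). Since 31^(−1) ≡ 16 (mod 33), t ≡ 16·0 ≡ 0 (mod 33). So x ≡ 15 + 31·0 = 15 (mod 1023).
Unique solution in [0, 1023): x = 15.

Final answer: x ≡ 15 (mod 1023); the representative in [0, 1023) is 15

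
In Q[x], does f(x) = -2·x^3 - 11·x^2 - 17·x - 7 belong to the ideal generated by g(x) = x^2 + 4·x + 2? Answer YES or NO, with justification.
In Q[x] the ideal (g) consists of all multiples of g, so f ∈ (g) iff g | f, i.e. iff the remainder of f on division by g is 0. Divide f by g (g is monic, so eliminate the leading term of the running remainder at each step):
  leading term -2·x^3: subtract (-2·x)·g(x) = -2·x^3 - 8·x^2 - 4·x, leaving -3·x^2 - 13·x - 7
  leading term -3·x^2: subtract (-3)·g(x) = -3·x^2 - 12·x - 6, leaving -x - 1
The remainder r(x) = -x - 1 ≠ 0 (and deg r < deg g), so g ∤ f, i.e. f ∉ (g).

Final answer: NO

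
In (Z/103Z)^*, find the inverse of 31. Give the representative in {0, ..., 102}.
31^(−1) ≡ 10 (mod 103)

Apply the extended Euclidean algorithm to (103, 31), tracking rows (r, s, t) with s·103 + t·31 = r. Each division r_prev = q·r_cur + r_new produces the new row as (previous row) − q·(current row):
  row A: (103, 1, 0)   [1·103 + 0·31 = 103]
  row B: (31, 0, 1)   [0·103 + 1·31 = 31]
  103 = 3·31 + 10   → row C = row A − 3·row B = (10, 1, −3)   [check: 1·103 − 3·31 = 10]
  31 = 3·10 + 1   → row D = row B − 3·row C = (1, −3, 10)   [check: −3·103 + 10·31 = 1]
  10 = 10·1 + 0   → remainder 0, stop. gcd = 1 (last nonzero row D).
The gcd is 1, so 31 is invertible mod 103. The last nonzero row gives −3·103 + 10·31 = 1, so t = 10. So 31^(−1) ≡ 10 (mod 103). Verify: 31 · 10 = 310 ≡ 1 (mod 103). ✓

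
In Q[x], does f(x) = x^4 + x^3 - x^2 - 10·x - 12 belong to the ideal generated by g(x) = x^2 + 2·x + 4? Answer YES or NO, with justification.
In Q[x] the ideal (g) consists of all multiples of g, so f ∈ (g) iff g | f, i.e. iff the remainder of f on division by g is 0. Divide f by g (g is monic, so eliminate the leading term of the running remainder at each step):
  leading term x^4: subtract (x^2)·g(x) = x^4 + 2·x^3 + 4·x^2, leaving -x^3 - 5·x^2 - 10·x - 12
  leading term -x^3: subtract (-x)·g(x) = -x^3 - 2·x^2 - 4·x, leaving -3·x^2 - 6·x - 12
  leading term -3·x^2: subtract (-3)·g(x) = -3·x^2 - 6·x - 12, leaving 0
The remainder is 0, so f(x) = g(x) · h(x) with h(x) = x^2 - x - 3. Hence g | f, i.e. f ∈ (g).

Final answer: YES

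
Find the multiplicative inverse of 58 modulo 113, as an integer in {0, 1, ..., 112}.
58^(−1) ≡ 76 (mod 113)

Apply the extended Euclidean algorithm to (113, 58), tracking rows (r, s, t) with s·113 + t·58 = r. Each division r_prev = q·r_cur + r_new produces the new row as (previous row) − q·(current row):
  row A: (113, 1, 0)   [1·113 + 0·58 = 113]
  row B: (58, 0, 1)   [0·113 + 1·58 = 58]
  113 = 1·58 + 55   → row C = row A − 1·row B = (55, 1, −1)   [check: 1·113 − 1·58 = 55]
  58 = 1·55 + 3   → row D = row B − 1·row C = (3, −1, 2)   [check: −1·113 + 2·58 = 3]
  55 = 18·3 + 1   → row E = row C − 18·row D = (1, 19, −37)   [check: 19·113 − 37·58 = 1]
  3 = 3·1 + 0   → remainder 0, stop. gcd = 1 (last nonzero row E).
The gcd is 1, so 58 is invertible mod 113. The last nonzero row gives 19·113 − 37·58 = 1, so t = −37. So 58^(−1) ≡ −37 ≡ 76 (mod 113). Verify: 58 · 76 = 4408 ≡ 1 (mod 113). ✓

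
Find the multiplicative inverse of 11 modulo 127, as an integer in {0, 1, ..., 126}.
Apply the extended Euclidean algorithm to (127, 11), tracking rows (r, s, t) with s·127 + t·11 = r. Each division r_prev = q·r_cur + r_new produces the new row as (previous row) − q·(current row):
  row A: (127, 1, 0)   [1·127 + 0·11 = 127]
  row B: (11, 0, 1)   [0·127 + 1·11 = 11]
  127 = 11·11 + 6   → row C = row A − 11·row B = (6, 1, −11)   [check: 1·127 − 11·11 = 6]
  11 = 1·6 + 5   → row D = row B − 1·row C = (5, −1, 12)   [check: −1·127 + 12·11 = 5]
  6 = 1·5 + 1   → row E = row C − 1·row D = (1, 2, −23)   [check: 2·127 − 23·11 = 1]
  5 = 5·1 + 0   → remainder 0, stop. gcd = 1 (last nonzero row E).
The gcd is 1, so 11 is invertible mod 127. The last nonzero row gives 2·127 − 23·11 = 1, so t = −23. So 11^(−1) ≡ −23 ≡ 104 (mod 127). Verify: 11 · 104 = 1144 ≡ 1 (mod 127). ✓

Final answer: 11^(−1) ≡ 104 (mod 127)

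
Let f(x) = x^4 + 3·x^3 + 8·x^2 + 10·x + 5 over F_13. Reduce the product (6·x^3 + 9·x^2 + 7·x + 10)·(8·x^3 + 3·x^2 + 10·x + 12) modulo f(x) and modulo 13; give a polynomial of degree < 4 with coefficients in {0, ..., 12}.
a · b ≡ 10·x^3 + 9·x^2 + 9·x + 8 (mod f(x))

Multiply as integer polynomials: a · b = 48·x^6 + 90·x^5 + 143·x^4 + 263·x^3 + 208·x^2 + 184·x + 120. Reducing coefficients mod 13: a · b ≡ 9·x^6 + 12·x^5 + 3·x^3 + 2·x + 3. Now divide by f(x) = x^4 + 3·x^3 + 8·x^2 + 10·x + 5 in F_13[x], eliminating the leading term at each step:
  leading term 9·x^6: subtract (9·x^2)·f(x) = 9·x^6 + x^5 + 7·x^4 + 12·x^3 + 6·x^2, leaving 11·x^5 + 6·x^4 + 4·x^3 + 7·x^2 + 2·x + 3 (coefficients mod 13)
  leading term 11·x^5: subtract (11·x)·f(x) = 11·x^5 + 7·x^4 + 10·x^3 + 6·x^2 + 3·x, leaving 12·x^4 + 7·x^3 + x^2 + 12·x + 3 (coefficients mod 13)
  leading term 12·x^4: subtract (12)·f(x) = 12·x^4 + 10·x^3 + 5·x^2 + 3·x + 8, leaving 10·x^3 + 9·x^2 + 9·x + 8 (coefficients mod 13)
The degree is now < 4, so this is the remainder. Hence a · b ≡ 10·x^3 + 9·x^2 + 9·x + 8 in F_13[x]/(f).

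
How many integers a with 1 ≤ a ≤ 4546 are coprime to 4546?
The number of a ∈ {1, ..., 4546} with gcd(a, 4546) = 1 is by definition Euler's totient φ(4546). φ is multiplicative, with φ(p^e) = p^e − p^(e−1). Factorise 4546 = 2 · 2273. Then
  φ(4546) = (2 − 1) · (2273 − 1) = 1 · 2272 = 2272.
So there are 2272 such integers.

Final answer: 2272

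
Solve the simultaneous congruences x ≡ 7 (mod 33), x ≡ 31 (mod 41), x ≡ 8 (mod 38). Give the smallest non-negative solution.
x ≡ 8026 (mod 51414); the representative in [0, 51414) is 8026

The moduli 33, 41, 38 are pairwise coprime, so by the CRT there is a unique solution mod 33·41·38 = 51414.
Solve by successive substitution. Start with x ≡ 7 (mod 33).
  Combine with x ≡ 31 (mod 41): write x = 7 + 33·t and require 7 + 33·t ≡ 31 (mod 41), i.e. 33·t ≡ 31 − 7 ≡ 24 (mod 41). Since 33^(−1) ≡ 5 (mod 41), t ≡ 5·24 ≡ 38 (mod 41). So x ≡ 7 + 33·38 = 1261 (mod 1353).
  Combine with x ≡ 8 (mod 38): write x = 1261 + 1353·t and require 1261 + 1353·t ≡ 8 (mod 38), i.e. 1353·t ≡ 8 − 1261 ≡ 1 (mod 38). Since 1353^(−1) ≡ 5 (mod 38) (1353 ≡ 23 (mod 38)), t ≡ 5·1 ≡ 5 (mod 38). So x ≡ 1261 + 1353·5 = 8026 (mod 51414).
Unique solution in [0, 51414): x = 8026.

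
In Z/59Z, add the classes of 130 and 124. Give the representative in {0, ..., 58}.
Reduce the summands first: 130 ≡ 12, 124 ≡ 6 (mod 59), so 130 + 124 ≡ 12 + 6 (mod 59). 12 + 6 = 18; 18 = 0·59 + 18, so (130 + 124) mod 59 = 18.

Final answer: 18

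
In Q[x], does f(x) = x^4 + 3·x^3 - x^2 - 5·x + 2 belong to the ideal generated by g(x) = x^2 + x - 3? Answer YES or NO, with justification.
NO

In Q[x] the ideal (g) consists of all multiples of g, so f ∈ (g) iff g | f, i.e. iff the remainder of f on division by g is 0. Divide f by g (g is monic, so eliminate the leading term of the running remainder at each step):
  leading term x^4: subtract (x^2)·g(x) = x^4 + x^3 - 3·x^2, leaving 2·x^3 + 2·x^2 - 5·x + 2
  leading term 2·x^3: subtract (2·x)·g(x) = 2·x^3 + 2·x^2 - 6·x, leaving x + 2
The remainder r(x) = x + 2 ≠ 0 (and deg r < deg g), so g ∤ f, i.e. f ∉ (g).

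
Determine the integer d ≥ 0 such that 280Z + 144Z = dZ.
(280, 144) = (8); d = 8

In the PID Z, (a, b) is generated by gcd(a, b). Compute gcd(280, 144) with the extended Euclidean algorithm, tracking rows (r, s, t) with s·280 + t·144 = r:
  row A: (280, 1, 0)   [1·280 + 0·144 = 280]
  row B: (144, 0, 1)   [0·280 + 1·144 = 144]
  280 = 1·144 + 136   → row C = row A − 1·row B = (136, 1, −1)   [check: 1·280 − 1·144 = 136]
  144 = 1·136 + 8   → row D = row B − 1·row C = (8, −1, 2)   [check: −1·280 + 2·144 = 8]
  136 = 17·8 + 0   → remainder 0, stop. gcd = 8 (last nonzero row D).
So gcd(280, 144) = 8, with Bézout identity −1·280 + 2·144 = 8. Containment (⊇): the Bézout identity exhibits 8 as an element of (280, 144), giving (8) ⊆ (280, 144). Containment (⊆): since 8 | 280 and 8 | 144 (280 = 8·35, 144 = 8·18), every Z-linear combination of 280 and 144 is divisible by 8, so (280, 144) ⊆ (8). Therefore (280, 144) = (8), d = 8.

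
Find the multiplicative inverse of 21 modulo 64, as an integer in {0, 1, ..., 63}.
21^(−1) ≡ 61 (mod 64)

Apply the extended Euclidean algorithm to (64, 21), tracking rows (r, s, t) with s·64 + t·21 = r. Each division r_prev = q·r_cur + r_new produces the new row as (previous row) − q·(current row):
  row A: (64, 1, 0)   [1·64 + 0·21 = 64]
  row B: (21, 0, 1)   [0·64 + 1·21 = 21]
  64 = 3·21 + 1   → row C = row A − 3·row B = (1, 1, −3)   [check: 1·64 − 3·21 = 1]
  21 = 21·1 + 0   → remainder 0, stop. gcd = 1 (last nonzero row C).
The gcd is 1, so 21 is invertible mod 64. The last nonzero row gives 1·64 − 3·21 = 1, so t = −3. So 21^(−1) ≡ −3 ≡ 61 (mod 64). Verify: 21 · 61 = 1281 ≡ 1 (mod 64). ✓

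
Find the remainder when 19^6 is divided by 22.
3

Use repeated squaring. Binary(6) = 110. Walk through the bits of the exponent 6 left-to-right: at each bit after the leading one, square the running value, then multiply by 19 if the bit is 1 (always reducing mod 22):
  bit 1 = 1 (leading): start with 19.
  bit 2 = 1: square 19^2 = 361 ≡ 9; bit is 1, so multiply 9·19 = 171 ≡ 17 (mod 22).
  bit 3 = 0: square 17^2 = 289 ≡ 3 (mod 22).
Final value: 19^6 ≡ 3 (mod 22).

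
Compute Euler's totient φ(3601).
φ is multiplicative, with φ(p^e) = p^e − p^(e−1). Factorise 3601 = 13 · 277. Then
  φ(3601) = (13 − 1) · (277 − 1) = 12 · 276 = 3312.

Final answer: φ(3601) = 3312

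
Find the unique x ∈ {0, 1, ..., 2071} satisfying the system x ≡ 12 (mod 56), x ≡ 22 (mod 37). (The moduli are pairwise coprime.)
The moduli 56, 37 are pairwise coprime, so by the CRT there is a unique solution mod 56·37 = 2072.
Solve by successive substitution. Start with x ≡ 12 (mod 56).
  Combine with x ≡ 22 (mod 37): write x = 12 + 56·t and require 12 + 56·t ≡ 22 (mod 37), i.e. 56·t ≡ 22 − 12 ≡ 10 (mod 37). Since 56^(−1) ≡ 2 (mod 37) (56 ≡ 19 (mod 37)), t ≡ 2·10 ≡ 20 (mod 37). So x ≡ 12 + 56·20 = 1132 (mod 2072).
Unique solution in [0, 2072): x = 1132.

Final answer: x ≡ 1132 (mod 2072); the representative in [0, 2072) is 1132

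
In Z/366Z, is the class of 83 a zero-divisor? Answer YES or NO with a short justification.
NO

gcd(83, 366) = 1, so 83 is a unit in Z/366Z (it has a multiplicative inverse). A unit cannot be a zero-divisor: if 83·b ≡ 0 then multiplying both sides by 83^(−1) gives b ≡ 0. So 83 is not a zero-divisor.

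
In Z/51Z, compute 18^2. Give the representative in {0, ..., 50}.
Use repeated squaring. Binary(2) = 10. Walk through the bits of the exponent 2 left-to-right: at each bit after the leading one, square the running value, then multiply by 18 if the bit is 1 (always reducing mod 51):
  bit 1 = 1 (leading): start with 18.
  bit 2 = 0: square 18^2 = 324 ≡ 18 (mod 51).
Final value: 18^2 ≡ 18 (mod 51).

Final answer: 18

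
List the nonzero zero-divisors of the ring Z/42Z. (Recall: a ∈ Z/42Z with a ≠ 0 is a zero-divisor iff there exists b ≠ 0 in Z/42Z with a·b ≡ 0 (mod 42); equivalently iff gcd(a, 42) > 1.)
An element a ∈ Z/42Z (with a ≠ 0) is a zero-divisor iff gcd(a, 42) > 1 (because a is a unit precisely when gcd(a, n) = 1, and in Z/nZ every nonzero, non-unit element is a zero-divisor). Scan a = 1, ..., 41 and keep those with gcd(a, 42) > 1:
  gcd(2, 42) = 2, gcd(3, 42) = 3, gcd(4, 42) = 2, gcd(6, 42) = 6, gcd(7, 42) = 7, gcd(8, 42) = 2, gcd(9, 42) = 3, gcd(10, 42) = 2, gcd(12, 42) = 6, gcd(14, 42) = 14, gcd(15, 42) = 3, gcd(16, 42) = 2, gcd(18, 42) = 6, gcd(20, 42) = 2, gcd(21, 42) = 21, gcd(22, 42) = 2, gcd(24, 42) = 6, gcd(26, 42) = 2, gcd(27, 42) = 3, gcd(28, 42) = 14, gcd(30, 42) = 6, gcd(32, 42) = 2, gcd(33, 42) = 3, gcd(34, 42) = 2, gcd(35, 42) = 7, gcd(36, 42) = 6, gcd(38, 42) = 2, gcd(39, 42) = 3, gcd(40, 42) = 2.
All other a ∈ {1, ..., 41} have gcd(a, 42) = 1 and are units. So the nonzero zero-divisors are exactly the 29 values of a appearing in this scan.

Final answer: nonzero zero-divisors of Z/42Z = {2, 3, 4, 6, 7, 8, 9, 10, 12, 14, 15, 16, 18, 20, 21, 22, 24, 26, 27, 28, 30, 32, 33, 34, 35, 36, 38, 39, 40}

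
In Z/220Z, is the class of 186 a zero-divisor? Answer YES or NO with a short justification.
YES

gcd(186, 220) = 2 > 1, so 186 is not a unit in Z/220Z. In Z/nZ every nonzero non-unit is a zero-divisor: explicitly, take b = 220/gcd = 110 ≠ 0 (mod 220); then 186·110 = 20460 = 93·220, i.e. 186·110 ≡ 0 (mod 220). So 186 is a zero-divisor.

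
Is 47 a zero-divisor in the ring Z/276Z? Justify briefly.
gcd(47, 276) = 1, so 47 is a unit in Z/276Z (it has a multiplicative inverse). A unit cannot be a zero-divisor: if 47·b ≡ 0 then multiplying both sides by 47^(−1) gives b ≡ 0. So 47 is not a zero-divisor.

Final answer: NO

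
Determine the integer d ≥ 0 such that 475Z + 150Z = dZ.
(475, 150) = (25); d = 25

In the PID Z, (a, b) is generated by gcd(a, b). Compute gcd(475, 150) with the extended Euclidean algorithm, tracking rows (r, s, t) with s·475 + t·150 = r:
  row A: (475, 1, 0)   [1·475 + 0·150 = 475]
  row B: (150, 0, 1)   [0·475 + 1·150 = 150]
  475 = 3·150 + 25   → row C = row A − 3·row B = (25, 1, −3)   [check: 1·475 − 3·150 = 25]
  150 = 6·25 + 0   → remainder 0, stop. gcd = 25 (last nonzero row C).
So gcd(475, 150) = 25, with Bézout identity 1·475 − 3·150 = 25. Containment (⊇): the Bézout identity exhibits 25 as an element of (475, 150), giving (25) ⊆ (475, 150). Containment (⊆): since 25 | 475 and 25 | 150 (475 = 25·19, 150 = 25·6), every Z-linear combination of 475 and 150 is divisible by 25, so (475, 150) ⊆ (25). Therefore (475, 150) = (25), d = 25.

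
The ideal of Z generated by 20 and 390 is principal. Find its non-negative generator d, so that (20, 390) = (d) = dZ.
(20, 390) = (10); d = 10

In the PID Z, (a, b) is generated by gcd(a, b). Compute gcd(390, 20) with the extended Euclidean algorithm, tracking rows (r, s, t) with s·390 + t·20 = r:
  row A: (390, 1, 0)   [1·390 + 0·20 = 390]
  row B: (20, 0, 1)   [0·390 + 1·20 = 20]
  390 = 19·20 + 10   → row C = row A − 19·row B = (10, 1, −19)   [check: 1·390 − 19·20 = 10]
  20 = 2·10 + 0   → remainder 0, stop. gcd = 10 (last nonzero row C).
So gcd(20, 390) = 10, with Bézout identity 1·390 − 19·20 = 10. Containment (⊇): the Bézout identity exhibits 10 as an element of (20, 390), giving (10) ⊆ (20, 390). Containment (⊆): since 10 | 20 and 10 | 390 (20 = 10·2, 390 = 10·39), every Z-linear combination of 20 and 390 is divisible by 10, so (20, 390) ⊆ (10). Therefore (20, 390) = (10), d = 10.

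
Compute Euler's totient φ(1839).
φ is multiplicative, with φ(p^e) = p^e − p^(e−1). Factorise 1839 = 3 · 613. Then
  φ(1839) = (3 − 1) · (613 − 1) = 2 · 612 = 1224.

Final answer: φ(1839) = 1224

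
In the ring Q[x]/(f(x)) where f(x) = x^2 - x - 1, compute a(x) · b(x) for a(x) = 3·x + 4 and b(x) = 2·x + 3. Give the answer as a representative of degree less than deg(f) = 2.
a · b ≡ 23·x + 18 (mod f(x))

First multiply in Q[x] without reducing: a · b = 6·x^2 + 17·x + 12. Now divide by f(x) = x^2 - x - 1, eliminating the leading term at each step:
  leading term 6·x^2: subtract (6)·f(x) = 6·x^2 - 6·x - 6, leaving 23·x + 18
The degree is now < 2, so this is the remainder. Hence a · b ≡ 23·x + 18 in Q[x]/(f).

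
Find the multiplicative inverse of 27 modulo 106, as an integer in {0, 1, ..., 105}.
27^(−1) ≡ 55 (mod 106)

Apply the extended Euclidean algorithm to (106, 27), tracking rows (r, s, t) with s·106 + t·27 = r. Each division r_prev = q·r_cur + r_new produces the new row as (previous row) − q·(current row):
  row A: (106, 1, 0)   [1·106 + 0·27 = 106]
  row B: (27, 0, 1)   [0·106 + 1·27 = 27]
  106 = 3·27 + 25   → row C = row A − 3·row B = (25, 1, −3)   [check: 1·106 − 3·27 = 25]
  27 = 1·25 + 2   → row D = row B − 1·row C = (2, −1, 4)   [check: −1·106 + 4·27 = 2]
  25 = 12·2 + 1   → row E = row C − 12·row D = (1, 13, −51)   [check: 13·106 − 51·27 = 1]
  2 = 2·1 + 0   → remainder 0, stop. gcd = 1 (last nonzero row E).
The gcd is 1, so 27 is invertible mod 106. The last nonzero row gives 13·106 − 51·27 = 1, so t = −51. So 27^(−1) ≡ −51 ≡ 55 (mod 106). Verify: 27 · 55 = 1485 ≡ 1 (mod 106). ✓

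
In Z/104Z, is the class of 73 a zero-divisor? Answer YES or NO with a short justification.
gcd(73, 104) = 1, so 73 is a unit in Z/104Z (it has a multiplicative inverse). A unit cannot be a zero-divisor: if 73·b ≡ 0 then multiplying both sides by 73^(−1) gives b ≡ 0. So 73 is not a zero-divisor.

Final answer: NO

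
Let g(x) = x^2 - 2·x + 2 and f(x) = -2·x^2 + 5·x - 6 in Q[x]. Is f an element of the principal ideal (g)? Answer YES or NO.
NO

In Q[x] the ideal (g) consists of all multiples of g, so f ∈ (g) iff g | f, i.e. iff the remainder of f on division by g is 0. Divide f by g (g is monic, so eliminate the leading term of the running remainder at each step):
  leading term -2·x^2: subtract (-2)·g(x) = -2·x^2 + 4·x - 4, leaving x - 2
The remainder r(x) = x - 2 ≠ 0 (and deg r < deg g), so g ∤ f, i.e. f ∉ (g).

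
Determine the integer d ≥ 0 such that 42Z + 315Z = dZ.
(42, 315) = (21); d = 21

In the PID Z, (a, b) is generated by gcd(a, b). Compute gcd(315, 42) with the extended Euclidean algorithm, tracking rows (r, s, t) with s·315 + t·42 = r:
  row A: (315, 1, 0)   [1·315 + 0·42 = 315]
  row B: (42, 0, 1)   [0·315 + 1·42 = 42]
  315 = 7·42 + 21   → row C = row A − 7·row B = (21, 1, −7)   [check: 1·315 − 7·42 = 21]
  42 = 2·21 + 0   → remainder 0, stop. gcd = 21 (last nonzero row C).
So gcd(42, 315) = 21, with Bézout identity 1·315 − 7·42 = 21. Containment (⊇): the Bézout identity exhibits 21 as an element of (42, 315), giving (21) ⊆ (42, 315). Containment (⊆): since 21 | 42 and 21 | 315 (42 = 21·2, 315 = 21·15), every Z-linear combination of 42 and 315 is divisible by 21, so (42, 315) ⊆ (21). Therefore (42, 315) = (21), d = 21.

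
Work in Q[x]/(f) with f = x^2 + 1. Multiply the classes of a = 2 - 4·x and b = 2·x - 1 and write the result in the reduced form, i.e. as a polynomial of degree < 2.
a · b ≡ 8·x + 6 (mod f(x))

First multiply in Q[x] without reducing: a · b = -8·x^2 + 8·x - 2. Now divide by f(x) = x^2 + 1, eliminating the leading term at each step:
  leading term -8·x^2: subtract (-8)·f(x) = -8·x^2 - 8, leaving 8·x + 6
The degree is now < 2, so this is the remainder. Hence a · b ≡ 8·x + 6 in Q[x]/(f).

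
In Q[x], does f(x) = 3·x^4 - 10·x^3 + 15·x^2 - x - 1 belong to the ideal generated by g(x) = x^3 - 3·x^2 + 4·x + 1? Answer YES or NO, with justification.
YES

In Q[x] the ideal (g) consists of all multiples of g, so f ∈ (g) iff g | f, i.e. iff the remainder of f on division by g is 0. Divide f by g (g is monic, so eliminate the leading term of the running remainder at each step):
  leading term 3·x^4: subtract (3·x)·g(x) = 3·x^4 - 9·x^3 + 12·x^2 + 3·x, leaving -x^3 + 3·x^2 - 4·x - 1
  leading term -x^3: subtract (-1)·g(x) = -x^3 + 3·x^2 - 4·x - 1, leaving 0
The remainder is 0, so f(x) = g(x) · h(x) with h(x) = 3·x - 1. Hence g | f, i.e. f ∈ (g).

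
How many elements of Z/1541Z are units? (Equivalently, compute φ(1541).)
Z/1541Z has φ(1541) = 1452 units

An element a ∈ Z/1541Z is a unit iff gcd(a, 1541) = 1, so the number of units is φ(1541). φ is multiplicative, with φ(p^e) = p^e − p^(e−1). Factorise 1541 = 23 · 67. Then
  φ(1541) = (23 − 1) · (67 − 1) = 22 · 66 = 1452.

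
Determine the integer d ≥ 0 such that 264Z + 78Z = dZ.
(264, 78) = (6); d = 6

In the PID Z, (a, b) is generated by gcd(a, b). Compute gcd(264, 78) with the extended Euclidean algorithm, tracking rows (r, s, t) with s·264 + t·78 = r:
  row A: (264, 1, 0)   [1·264 + 0·78 = 264]
  row B: (78, 0, 1)   [0·264 + 1·78 = 78]
  264 = 3·78 + 30   → row C = row A − 3·row B = (30, 1, −3)   [check: 1·264 − 3·78 = 30]
  78 = 2·30 + 18   → row D = row B − 2·row C = (18, −2, 7)   [check: −2·264 + 7·78 = 18]
  30 = 1·18 + 12   → row E = row C − 1·row D = (12, 3, −10)   [check: 3·264 − 10·78 = 12]
  18 = 1·12 + 6   → row F = row D − 1·row E = (6, −5, 17)   [check: −5·264 + 17·78 = 6]
  12 = 2·6 + 0   → remainder 0, stop. gcd = 6 (last nonzero row F).
So gcd(264, 78) = 6, with Bézout identity −5·264 + 17·78 = 6. Containment (⊇): the Bézout identity exhibits 6 as an element of (264, 78), giving (6) ⊆ (264, 78). Containment (⊆): since 6 | 264 and 6 | 78 (264 = 6·44, 78 = 6·13), every Z-linear combination of 264 and 78 is divisible by 6, so (264, 78) ⊆ (6). Therefore (264, 78) = (6), d = 6.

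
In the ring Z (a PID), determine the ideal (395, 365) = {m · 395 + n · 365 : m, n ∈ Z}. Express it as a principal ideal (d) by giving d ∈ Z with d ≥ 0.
In the PID Z, (a, b) is generated by gcd(a, b). Compute gcd(395, 365) with the extended Euclidean algorithm, tracking rows (r, s, t) with s·395 + t·365 = r:
  row A: (395, 1, 0)   [1·395 + 0·365 = 395]
  row B: (365, 0, 1)   [0·395 + 1·365 = 365]
  395 = 1·365 + 30   → row C = row A − 1·row B = (30, 1, −1)   [check: 1·395 − 1·365 = 30]
  365 = 12·30 + 5   → row D = row B − 12·row C = (5, −12, 13)   [check: −12·395 + 13·365 = 5]
  30 = 6·5 + 0   → remainder 0, stop. gcd = 5 (last nonzero row D).
So gcd(395, 365) = 5, with Bézout identity −12·395 + 13·365 = 5. Containment (⊇): the Bézout identity exhibits 5 as an element of (395, 365), giving (5) ⊆ (395, 365). Containment (⊆): since 5 | 395 and 5 | 365 (395 = 5·79, 365 = 5·73), every Z-linear combination of 395 and 365 is divisible by 5, so (395, 365) ⊆ (5). Therefore (395, 365) = (5), d = 5.

Final answer: (395, 365) = (5); d = 5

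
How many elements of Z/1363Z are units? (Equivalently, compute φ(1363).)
Z/1363Z has φ(1363) = 1288 units

An element a ∈ Z/1363Z is a unit iff gcd(a, 1363) = 1, so the number of units is φ(1363). φ is multiplicative, with φ(p^e) = p^e − p^(e−1). Factorise 1363 = 29 · 47. Then
  φ(1363) = (29 − 1) · (47 − 1) = 28 · 46 = 1288.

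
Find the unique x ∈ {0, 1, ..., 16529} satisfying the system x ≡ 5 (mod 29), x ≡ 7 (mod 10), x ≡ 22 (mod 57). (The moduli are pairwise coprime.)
x ≡ 4297 (mod 16530); the representative in [0, 16530) is 4297

The moduli 29, 10, 57 are pairwise coprime, so by the CRT there is a unique solution mod 29·10·57 = 16530.
Solve by successive substitution. Start with x ≡ 5 (mod 29).
  Combine with x ≡ 7 (mod 10): write x = 5 + 29·t and require 5 + 29·t ≡ 7 (mod 10), i.e. 29·t ≡ 7 − 5 ≡ 2 (mod 10). Since 29^(−1) ≡ 9 (mod 10) (29 ≡ 9 (mod 10)), t ≡ 9·2 ≡ 8 (mod 10). So x ≡ 5 + 29·8 = 237 (mod 290).
  Combine with x ≡ 22 (mod 57): write x = 237 + 290·t and require 237 + 290·t ≡ 22 (mod 57), i.e. 290·t ≡ 22 − 237 ≡ 13 (mod 57). Since 290^(−1) ≡ 23 (mod 57) (290 ≡ 5 (mod 57)), t ≡ 23·13 ≡ 14 (mod 57). So x ≡ 237 + 290·14 = 4297 (mod 16530).
Unique solution in [0, 16530): x = 4297.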